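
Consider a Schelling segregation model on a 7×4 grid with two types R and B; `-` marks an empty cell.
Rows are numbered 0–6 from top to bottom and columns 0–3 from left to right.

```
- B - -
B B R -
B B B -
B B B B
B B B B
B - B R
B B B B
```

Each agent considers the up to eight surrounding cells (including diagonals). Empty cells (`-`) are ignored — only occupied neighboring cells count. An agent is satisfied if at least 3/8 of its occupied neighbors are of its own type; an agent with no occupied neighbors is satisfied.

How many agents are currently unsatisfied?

2

Row 0: (0,1)B 2/3 ✓
Row 1: (1,0)B 4/4 ✓ · (1,1)B 5/6 ✓ · (1,2)R 0/4 ✗
Row 2: (2,0)B 5/5 ✓ · (2,1)B 7/8 ✓ · (2,2)B 5/6 ✓
Row 3: (3,0)B 5/5 ✓ · (3,1)B 8/8 ✓ · (3,2)B 7/7 ✓ · (3,3)B 4/4 ✓
Row 4: (4,0)B 4/4 ✓ · (4,1)B 7/7 ✓ · (4,2)B 6/7 ✓ · (4,3)B 4/5 ✓
Row 5: (5,0)B 4/4 ✓ · (5,2)B 6/7 ✓ · (5,3)R 0/5 ✗
Row 6: (6,0)B 2/2 ✓ · (6,1)B 4/4 ✓ · (6,2)B 3/4 ✓ · (6,3)B 2/3 ✓
Unsatisfied: (1,2), (5,3) — 2 in total.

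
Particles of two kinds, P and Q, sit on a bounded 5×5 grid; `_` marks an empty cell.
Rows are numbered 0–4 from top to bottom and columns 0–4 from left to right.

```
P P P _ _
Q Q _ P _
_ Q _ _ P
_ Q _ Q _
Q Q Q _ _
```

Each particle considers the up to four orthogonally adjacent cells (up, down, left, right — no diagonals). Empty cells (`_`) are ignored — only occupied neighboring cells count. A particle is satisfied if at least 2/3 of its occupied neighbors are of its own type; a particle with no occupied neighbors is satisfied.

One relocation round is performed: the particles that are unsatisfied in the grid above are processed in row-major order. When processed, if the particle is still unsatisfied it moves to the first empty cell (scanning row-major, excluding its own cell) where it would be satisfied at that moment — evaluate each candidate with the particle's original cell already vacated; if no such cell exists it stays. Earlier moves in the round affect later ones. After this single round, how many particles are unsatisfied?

1

Initially unsatisfied (in order): (0,0), (1,0).
  (0,0) → (0,3).
  (1,0): now satisfied by earlier moves; stays.
Resulting grid:
_ P P P _
Q Q _ P _
_ Q _ _ P
_ Q _ Q _
Q Q Q _ _
Unsatisfied now: (0,1).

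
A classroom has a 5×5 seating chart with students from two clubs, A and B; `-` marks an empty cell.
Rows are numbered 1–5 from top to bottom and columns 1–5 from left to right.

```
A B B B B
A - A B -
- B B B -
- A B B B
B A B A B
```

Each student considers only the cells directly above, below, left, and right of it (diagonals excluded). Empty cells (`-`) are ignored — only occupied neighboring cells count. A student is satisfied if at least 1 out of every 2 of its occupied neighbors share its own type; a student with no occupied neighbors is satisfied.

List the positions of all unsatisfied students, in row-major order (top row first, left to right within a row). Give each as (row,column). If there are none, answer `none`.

(1,1)A 1/2 ✓
(1,2)B 1/2 ✓
(1,3)B 2/3 ✓
(1,4)B 3/3 ✓
(1,5)B 1/1 ✓
(2,1)A 1/1 ✓
(2,3)A 0/3 ✗
(2,4)B 2/3 ✓
(3,2)B 1/2 ✓
(3,3)B 3/4 ✓
(3,4)B 3/3 ✓
(4,2)A 1/3 ✗
(4,3)B 3/4 ✓
(4,4)B 3/4 ✓
(4,5)B 2/2 ✓
(5,1)B 0/1 ✗
(5,2)A 1/3 ✗
(5,3)B 1/3 ✗
(5,4)A 0/3 ✗
(5,5)B 1/2 ✓

(2,3), (4,2), (5,1), (5,2), (5,3), (5,4)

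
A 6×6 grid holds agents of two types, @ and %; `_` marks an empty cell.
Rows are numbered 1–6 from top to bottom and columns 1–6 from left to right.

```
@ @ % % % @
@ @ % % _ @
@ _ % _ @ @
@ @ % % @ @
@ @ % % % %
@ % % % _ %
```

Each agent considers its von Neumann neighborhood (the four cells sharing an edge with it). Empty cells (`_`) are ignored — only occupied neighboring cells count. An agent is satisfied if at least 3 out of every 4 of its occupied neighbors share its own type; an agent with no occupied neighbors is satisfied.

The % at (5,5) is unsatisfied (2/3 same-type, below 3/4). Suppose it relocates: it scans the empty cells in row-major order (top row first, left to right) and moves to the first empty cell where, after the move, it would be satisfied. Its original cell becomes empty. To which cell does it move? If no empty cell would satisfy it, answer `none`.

(3,4)

Vacating (5,5). Empty cells in order:
  (2,5): 2/4 same-type → still unsatisfied.
  (3,2): 1/4 same-type → still unsatisfied.
  (3,4): 3/4 same-type → satisfied — stop here.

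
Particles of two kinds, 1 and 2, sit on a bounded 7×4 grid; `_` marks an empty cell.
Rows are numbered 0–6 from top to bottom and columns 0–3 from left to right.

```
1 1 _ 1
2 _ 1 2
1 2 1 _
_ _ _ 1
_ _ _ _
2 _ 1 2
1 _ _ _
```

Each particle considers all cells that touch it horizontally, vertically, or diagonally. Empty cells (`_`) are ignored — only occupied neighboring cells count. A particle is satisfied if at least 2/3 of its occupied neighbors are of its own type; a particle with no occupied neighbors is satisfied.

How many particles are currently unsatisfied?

12

Row 0: (0,0)1 1/2 not · (0,1)1 2/3 satisfied · (0,3)1 1/2 not
Row 1: (1,0)2 1/4 not · (1,2)1 3/5 not · (1,3)2 0/3 not
Row 2: (2,0)1 0/2 not · (2,1)2 1/4 not · (2,2)1 2/4 not
Row 3: (3,3)1 1/1 satisfied
Row 5: (5,0)2 0/1 not · (5,2)1 0/1 not · (5,3)2 0/1 not
Row 6: (6,0)1 0/1 not
Unsatisfied: (0,0), (0,3), (1,0), (1,2), (1,3), (2,0), (2,1), (2,2), (5,0), (5,2), (5,3), (6,0) — 12 in total.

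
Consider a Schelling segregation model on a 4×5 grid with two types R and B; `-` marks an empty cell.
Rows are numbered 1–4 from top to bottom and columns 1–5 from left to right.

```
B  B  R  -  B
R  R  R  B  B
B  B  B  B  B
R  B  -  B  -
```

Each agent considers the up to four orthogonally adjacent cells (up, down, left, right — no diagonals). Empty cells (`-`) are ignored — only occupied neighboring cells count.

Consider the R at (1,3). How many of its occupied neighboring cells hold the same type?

1

Occupied neighbors of (1,3): (2,3)=R, (1,2)=B.
Same type (R): 1 of 2.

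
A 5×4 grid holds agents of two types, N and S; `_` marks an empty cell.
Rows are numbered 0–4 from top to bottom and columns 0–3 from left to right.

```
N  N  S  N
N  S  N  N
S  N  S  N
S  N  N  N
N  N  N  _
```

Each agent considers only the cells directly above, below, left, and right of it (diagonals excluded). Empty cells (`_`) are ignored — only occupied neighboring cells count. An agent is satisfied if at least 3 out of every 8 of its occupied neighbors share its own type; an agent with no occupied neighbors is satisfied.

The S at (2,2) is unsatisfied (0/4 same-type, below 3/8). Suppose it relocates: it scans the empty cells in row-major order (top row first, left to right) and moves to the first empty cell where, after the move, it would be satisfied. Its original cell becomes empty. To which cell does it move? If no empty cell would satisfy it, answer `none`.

Vacating (2,2). Empty cells in order:
  (4,3): 0/2 same-type → still unsatisfied.

none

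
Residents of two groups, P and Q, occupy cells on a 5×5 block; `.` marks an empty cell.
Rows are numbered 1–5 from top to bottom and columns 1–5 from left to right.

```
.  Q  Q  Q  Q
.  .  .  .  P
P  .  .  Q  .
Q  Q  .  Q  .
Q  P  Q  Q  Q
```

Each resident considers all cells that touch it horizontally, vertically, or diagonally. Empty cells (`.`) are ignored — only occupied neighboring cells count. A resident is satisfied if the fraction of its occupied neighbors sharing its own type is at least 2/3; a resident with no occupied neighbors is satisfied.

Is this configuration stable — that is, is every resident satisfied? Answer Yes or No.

No

(1,2)Q 1/1 satisfied
(1,3)Q 2/2 satisfied
(1,4)Q 2/3 satisfied
(1,5)Q 1/2 not
(2,5)P 0/3 not
(3,1)P 0/2 not
(3,4)Q 1/2 not
(4,1)Q 2/4 not
(4,2)Q 3/5 not
(4,4)Q 4/4 satisfied
(5,1)Q 2/3 satisfied
(5,2)P 0/4 not
(5,3)Q 3/4 satisfied
(5,4)Q 3/3 satisfied
(5,5)Q 2/2 satisfied
For instance (1,5) has only 1/2 same-type neighbors, below 2/3.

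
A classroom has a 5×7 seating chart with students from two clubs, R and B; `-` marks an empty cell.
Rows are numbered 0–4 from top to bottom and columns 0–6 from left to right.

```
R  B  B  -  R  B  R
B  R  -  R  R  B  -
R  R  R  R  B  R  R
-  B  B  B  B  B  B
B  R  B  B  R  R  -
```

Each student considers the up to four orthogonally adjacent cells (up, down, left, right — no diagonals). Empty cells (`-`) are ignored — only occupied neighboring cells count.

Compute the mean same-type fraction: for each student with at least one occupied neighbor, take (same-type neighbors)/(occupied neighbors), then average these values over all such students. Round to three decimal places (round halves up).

Row 0: (0,0)R 0/2 · (0,1)B 1/3 · (0,2)B 1/1 · (0,4)R 1/2 · (0,5)B 1/3 · (0,6)R 0/1
Row 1: (1,0)B 0/3 · (1,1)R 1/3 · (1,3)R 2/2 · (1,4)R 2/4 · (1,5)B 1/3
Row 2: (2,0)R 1/2 · (2,1)R 3/4 · (2,2)R 2/3 · (2,3)R 2/4 · (2,4)B 1/4 · (2,5)R 1/4 · (2,6)R 1/2
Row 3: (3,1)B 1/3 · (3,2)B 3/4 · (3,3)B 3/4 · (3,4)B 3/4 · (3,5)B 2/4 · (3,6)B 1/2
Row 4: (4,0)B 0/1 · (4,1)R 0/3 · (4,2)B 2/3 · (4,3)B 2/3 · (4,4)R 1/3 · (4,5)R 1/2
Sum over 30 students: 0/2 + 1/3 + 1/1 + 1/2 + 1/3 + 0/1 + 0/3 + 1/3 + 2/2 + 2/4 + 1/3 + 1/2 + 3/4 + 2/3 + 2/4 + 1/4 + 1/4 + 1/2 + 1/3 + 3/4 + 3/4 + 3/4 + 2/4 + 1/2 + 0/1 + 0/3 + 2/3 + 2/3 + 1/3 + 1/2 = 27/2; mean = 27/2 ÷ 30 = 9/20 = 0.45 → 0.450.

0.450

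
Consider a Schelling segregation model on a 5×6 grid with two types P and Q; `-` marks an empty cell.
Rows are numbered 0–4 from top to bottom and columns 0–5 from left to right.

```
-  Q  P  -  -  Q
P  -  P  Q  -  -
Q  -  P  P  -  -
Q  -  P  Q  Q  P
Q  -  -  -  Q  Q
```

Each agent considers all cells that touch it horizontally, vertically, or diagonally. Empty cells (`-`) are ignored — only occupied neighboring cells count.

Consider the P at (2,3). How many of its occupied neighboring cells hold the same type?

Occupied neighbors of (2,3): (1,2)=P, (1,3)=Q, (2,2)=P, (3,2)=P, (3,3)=Q, (3,4)=Q.
Same type (P): 3 of 6.

3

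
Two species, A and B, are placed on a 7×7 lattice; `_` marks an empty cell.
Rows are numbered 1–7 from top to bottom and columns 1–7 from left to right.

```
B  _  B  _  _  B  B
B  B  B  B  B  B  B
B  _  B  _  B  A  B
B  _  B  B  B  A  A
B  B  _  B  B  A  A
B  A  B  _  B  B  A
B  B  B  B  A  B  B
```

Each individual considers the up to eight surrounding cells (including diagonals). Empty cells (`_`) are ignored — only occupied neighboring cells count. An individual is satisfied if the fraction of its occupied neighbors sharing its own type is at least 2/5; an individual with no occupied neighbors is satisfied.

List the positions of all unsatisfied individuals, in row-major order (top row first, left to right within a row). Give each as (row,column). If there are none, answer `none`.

Row 1: (1,1)B 2/2 ✓ · (1,3)B 3/3 ✓ · (1,6)B 4/4 ✓ · (1,7)B 3/3 ✓
Row 2: (2,1)B 3/3 ✓ · (2,2)B 6/6 ✓ · (2,3)B 4/4 ✓ · (2,4)B 5/5 ✓ · (2,5)B 4/5 ✓ · (2,6)B 6/7 ✓ · (2,7)B 4/5 ✓
Row 3: (3,1)B 3/3 ✓ · (3,3)B 5/5 ✓ · (3,5)B 5/7 ✓ · (3,6)A 2/8 ✗ · (3,7)B 2/5 ✓
Row 4: (4,1)B 3/3 ✓ · (4,3)B 4/4 ✓ · (4,4)B 6/6 ✓ · (4,5)B 4/7 ✓ · (4,6)A 4/8 ✓ · (4,7)A 4/5 ✓
Row 5: (5,1)B 3/4 ✓ · (5,2)B 5/6 ✓ · (5,4)B 6/6 ✓ · (5,5)B 5/7 ✓ · (5,6)A 4/8 ✓ · (5,7)A 4/5 ✓
Row 6: (6,1)B 4/5 ✓ · (6,2)A 0/7 ✗ · (6,3)B 5/6 ✓ · (6,5)B 5/7 ✓ · (6,6)B 4/8 ✓ · (6,7)A 2/5 ✓
Row 7: (7,1)B 2/3 ✓ · (7,2)B 4/5 ✓ · (7,3)B 3/4 ✓ · (7,4)B 3/4 ✓ · (7,5)A 0/4 ✗ · (7,6)B 3/5 ✓ · (7,7)B 2/3 ✓

(3,6), (6,2), (7,5)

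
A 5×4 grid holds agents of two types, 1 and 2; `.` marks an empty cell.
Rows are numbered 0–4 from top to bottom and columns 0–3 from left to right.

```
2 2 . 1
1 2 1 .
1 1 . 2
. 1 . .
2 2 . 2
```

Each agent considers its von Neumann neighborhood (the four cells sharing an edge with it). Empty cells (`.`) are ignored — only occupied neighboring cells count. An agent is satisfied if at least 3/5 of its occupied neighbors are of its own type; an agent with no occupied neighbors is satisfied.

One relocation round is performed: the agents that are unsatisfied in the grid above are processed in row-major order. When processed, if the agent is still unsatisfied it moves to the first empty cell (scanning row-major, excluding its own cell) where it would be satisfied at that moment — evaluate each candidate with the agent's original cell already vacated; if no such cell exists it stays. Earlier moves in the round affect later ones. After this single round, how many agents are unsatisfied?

Initially unsatisfied (in order): (0,0), (1,0), (1,1), (1,2), (3,1), (4,1).
  (0,0) → (3,3).
  (1,0) → (0,2).
  (1,1) → (0,0).
  (1,2): now satisfied by earlier moves; stays.
  (3,1) → (1,1).
  (4,1): now satisfied by earlier moves; stays.
Resulting grid:
2 2 1 1
. 1 1 .
1 1 . 2
. . . 2
2 2 . 2
Unsatisfied now: (0,1).

1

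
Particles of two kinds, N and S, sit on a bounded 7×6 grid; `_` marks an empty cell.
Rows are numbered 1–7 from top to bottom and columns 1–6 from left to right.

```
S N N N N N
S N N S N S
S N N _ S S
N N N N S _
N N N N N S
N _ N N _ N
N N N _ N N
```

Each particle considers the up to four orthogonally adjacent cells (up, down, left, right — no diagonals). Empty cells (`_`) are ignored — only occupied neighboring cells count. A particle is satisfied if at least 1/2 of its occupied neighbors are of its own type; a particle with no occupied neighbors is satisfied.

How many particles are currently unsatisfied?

7

Row 1: (1,1)S 1/2 satisfied · (1,2)N 2/3 satisfied · (1,3)N 3/3 satisfied · (1,4)N 2/3 satisfied · (1,5)N 3/3 satisfied · (1,6)N 1/2 satisfied
Row 2: (2,1)S 2/3 satisfied · (2,2)N 3/4 satisfied · (2,3)N 3/4 satisfied · (2,4)S 0/3 not · (2,5)N 1/4 not · (2,6)S 1/3 not
Row 3: (3,1)S 1/3 not · (3,2)N 3/4 satisfied · (3,3)N 3/3 satisfied · (3,5)S 2/3 satisfied · (3,6)S 2/2 satisfied
Row 4: (4,1)N 2/3 satisfied · (4,2)N 4/4 satisfied · (4,3)N 4/4 satisfied · (4,4)N 2/3 satisfied · (4,5)S 1/3 not
Row 5: (5,1)N 3/3 satisfied · (5,2)N 3/3 satisfied · (5,3)N 4/4 satisfied · (5,4)N 4/4 satisfied · (5,5)N 1/3 not · (5,6)S 0/2 not
Row 6: (6,1)N 2/2 satisfied · (6,3)N 3/3 satisfied · (6,4)N 2/2 satisfied · (6,6)N 1/2 satisfied
Row 7: (7,1)N 2/2 satisfied · (7,2)N 2/2 satisfied · (7,3)N 2/2 satisfied · (7,5)N 1/1 satisfied · (7,6)N 2/2 satisfied
Unsatisfied: (2,4), (2,5), (2,6), (3,1), (4,5), (5,5), (5,6) — 7 in total.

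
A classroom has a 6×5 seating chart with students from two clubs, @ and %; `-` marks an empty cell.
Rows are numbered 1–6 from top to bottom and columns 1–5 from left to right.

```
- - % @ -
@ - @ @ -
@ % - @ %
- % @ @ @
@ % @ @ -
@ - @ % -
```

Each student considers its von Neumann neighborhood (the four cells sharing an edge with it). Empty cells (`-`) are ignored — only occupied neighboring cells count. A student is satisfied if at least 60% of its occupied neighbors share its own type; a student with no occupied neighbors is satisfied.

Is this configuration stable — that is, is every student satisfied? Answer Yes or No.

No

Row 1: (1,3)% 0/2 ✗ · (1,4)@ 1/2 ✗
Row 2: (2,1)@ 1/1 ✓ · (2,3)@ 1/2 ✗ · (2,4)@ 3/3 ✓
Row 3: (3,1)@ 1/2 ✗ · (3,2)% 1/2 ✗ · (3,4)@ 2/3 ✓ · (3,5)% 0/2 ✗
Row 4: (4,2)% 2/3 ✓ · (4,3)@ 2/3 ✓ · (4,4)@ 4/4 ✓ · (4,5)@ 1/2 ✗
Row 5: (5,1)@ 1/2 ✗ · (5,2)% 1/3 ✗ · (5,3)@ 3/4 ✓ · (5,4)@ 2/3 ✓
Row 6: (6,1)@ 1/1 ✓ · (6,3)@ 1/2 ✗ · (6,4)% 0/2 ✗
For instance (1,3) has only 0/2 same-type neighbors, below 3/5.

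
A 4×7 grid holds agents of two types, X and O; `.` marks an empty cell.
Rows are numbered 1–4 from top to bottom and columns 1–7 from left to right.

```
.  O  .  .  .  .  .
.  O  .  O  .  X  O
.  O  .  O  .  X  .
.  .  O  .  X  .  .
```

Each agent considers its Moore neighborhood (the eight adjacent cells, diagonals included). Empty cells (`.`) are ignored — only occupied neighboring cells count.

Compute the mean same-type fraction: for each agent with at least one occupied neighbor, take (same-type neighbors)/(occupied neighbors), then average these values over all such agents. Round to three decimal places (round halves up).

0.733

(1,2)O 1/1
(2,2)O 2/2
(2,4)O 1/1
(2,6)X 1/2
(2,7)O 0/2
(3,2)O 2/2
(3,4)O 2/3
(3,6)X 2/3
(4,3)O 2/2
(4,5)X 1/2
Sum over 10 agents: 1/1 + 2/2 + 1/1 + 1/2 + 0/2 + 2/2 + 2/3 + 2/3 + 2/2 + 1/2 = 22/3; mean = 22/3 ÷ 10 = 11/15 = 0.733333… → 0.733.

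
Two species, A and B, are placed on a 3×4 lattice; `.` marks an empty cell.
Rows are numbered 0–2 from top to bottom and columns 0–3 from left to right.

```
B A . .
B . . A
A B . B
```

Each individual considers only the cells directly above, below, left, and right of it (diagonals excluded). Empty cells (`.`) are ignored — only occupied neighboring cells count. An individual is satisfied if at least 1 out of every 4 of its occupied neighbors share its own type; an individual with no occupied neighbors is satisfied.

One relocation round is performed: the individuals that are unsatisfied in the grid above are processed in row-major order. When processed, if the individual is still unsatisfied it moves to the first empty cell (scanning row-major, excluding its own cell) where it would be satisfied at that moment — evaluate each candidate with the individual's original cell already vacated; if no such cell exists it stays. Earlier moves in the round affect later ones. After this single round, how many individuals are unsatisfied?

0

Initially unsatisfied (in order): (0,1), (1,3), (2,0), (2,1), (2,3).
  (0,1) → (0,2).
  (1,3) → (0,1).
  (2,0) → (0,3).
  (2,1): now satisfied by earlier moves; stays.
  (2,3): now satisfied by earlier moves; stays.
Resulting grid:
B A A A
B . . .
. B . B
All satisfied now.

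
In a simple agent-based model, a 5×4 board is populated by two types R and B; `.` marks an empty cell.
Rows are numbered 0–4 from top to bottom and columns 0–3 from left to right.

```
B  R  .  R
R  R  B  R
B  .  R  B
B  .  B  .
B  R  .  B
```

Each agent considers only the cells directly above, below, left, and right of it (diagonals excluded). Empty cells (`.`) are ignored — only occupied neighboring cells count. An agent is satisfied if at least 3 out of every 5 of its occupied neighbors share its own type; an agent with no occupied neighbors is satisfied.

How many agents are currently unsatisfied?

(0,0)B 0/2 unhappy
(0,1)R 1/2 unhappy
(0,3)R 1/1 ok
(1,0)R 1/3 unhappy
(1,1)R 2/3 ok
(1,2)B 0/3 unhappy
(1,3)R 1/3 unhappy
(2,0)B 1/2 unhappy
(2,2)R 0/3 unhappy
(2,3)B 0/2 unhappy
(3,0)B 2/2 ok
(3,2)B 0/1 unhappy
(4,0)B 1/2 unhappy
(4,1)R 0/1 unhappy
(4,3)B 0/0 ok
Unsatisfied: (0,0), (0,1), (1,0), (1,2), (1,3), (2,0), (2,2), (2,3), (3,2), (4,0), (4,1) — 11 in total.

11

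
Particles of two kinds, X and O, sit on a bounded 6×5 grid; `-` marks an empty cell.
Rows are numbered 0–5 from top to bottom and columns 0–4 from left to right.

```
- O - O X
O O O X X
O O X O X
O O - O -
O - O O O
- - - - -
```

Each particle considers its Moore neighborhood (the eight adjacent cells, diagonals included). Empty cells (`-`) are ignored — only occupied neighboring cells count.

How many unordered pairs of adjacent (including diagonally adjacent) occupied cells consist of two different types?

Scan each occupied cell's neighbors to the right and below (and the two forward diagonals) so each pair is counted once.
Row 0: O(0,1)–O(1,1)= O(0,1)–O(1,2)= O(0,1)–O(1,0)= O(0,3)–X(0,4)≠ O(0,3)–X(1,3)≠ O(0,3)–X(1,4)≠ O(0,3)–O(1,2)= X(0,4)–X(1,4)= X(0,4)–X(1,3)=  → 3/9 unlike.
Row 1: O(1,0)–O(1,1)= O(1,0)–O(2,0)= O(1,0)–O(2,1)= O(1,1)–O(1,2)= O(1,1)–O(2,1)= O(1,1)–X(2,2)≠ O(1,1)–O(2,0)= O(1,2)–X(1,3)≠ O(1,2)–X(2,2)≠ O(1,2)–O(2,3)= O(1,2)–O(2,1)= X(1,3)–X(1,4)= X(1,3)–O(2,3)≠ X(1,3)–X(2,4)= X(1,3)–X(2,2)= X(1,4)–X(2,4)= X(1,4)–O(2,3)≠  → 5/17 unlike.
Row 2: O(2,0)–O(2,1)= O(2,0)–O(3,0)= O(2,0)–O(3,1)= O(2,1)–X(2,2)≠ O(2,1)–O(3,1)= O(2,1)–O(3,0)= X(2,2)–O(2,3)≠ X(2,2)–O(3,3)≠ X(2,2)–O(3,1)≠ O(2,3)–X(2,4)≠ O(2,3)–O(3,3)= X(2,4)–O(3,3)≠  → 6/12 unlike.
Row 3: O(3,0)–O(3,1)= O(3,0)–O(4,0)= O(3,1)–O(4,2)= O(3,1)–O(4,0)= O(3,3)–O(4,3)= O(3,3)–O(4,4)= O(3,3)–O(4,2)=  → 0/7 unlike.
Row 4: O(4,2)–O(4,3)= O(4,3)–O(4,4)=  → 0/2 unlike.
Total adjacent occupied pairs: 47; unlike-type pairs: 14.

14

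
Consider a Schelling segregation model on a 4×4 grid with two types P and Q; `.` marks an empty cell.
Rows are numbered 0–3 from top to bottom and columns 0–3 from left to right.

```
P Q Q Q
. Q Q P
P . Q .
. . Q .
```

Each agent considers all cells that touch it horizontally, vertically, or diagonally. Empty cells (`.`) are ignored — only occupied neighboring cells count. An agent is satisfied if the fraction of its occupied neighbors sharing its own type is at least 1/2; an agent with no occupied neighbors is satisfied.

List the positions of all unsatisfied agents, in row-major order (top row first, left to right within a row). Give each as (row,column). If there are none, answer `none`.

(0,0)P 0/2 not
(0,1)Q 3/4 satisfied
(0,2)Q 4/5 satisfied
(0,3)Q 2/3 satisfied
(1,1)Q 4/6 satisfied
(1,2)Q 5/6 satisfied
(1,3)P 0/4 not
(2,0)P 0/1 not
(2,2)Q 3/4 satisfied
(3,2)Q 1/1 satisfied

(0,0), (1,3), (2,0)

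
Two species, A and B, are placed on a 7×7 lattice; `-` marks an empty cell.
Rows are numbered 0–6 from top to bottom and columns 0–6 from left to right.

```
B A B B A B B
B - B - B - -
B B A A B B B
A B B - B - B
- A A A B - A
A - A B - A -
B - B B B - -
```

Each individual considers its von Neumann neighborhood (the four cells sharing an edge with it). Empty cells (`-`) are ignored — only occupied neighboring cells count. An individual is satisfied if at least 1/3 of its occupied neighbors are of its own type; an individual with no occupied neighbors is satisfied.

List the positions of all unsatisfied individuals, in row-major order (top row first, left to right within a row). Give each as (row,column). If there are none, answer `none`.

(0,1), (0,4), (2,2), (3,0), (4,6), (5,0), (6,0)

Row 0: (0,0)B 1/2 ✓ · (0,1)A 0/2 ✗ · (0,2)B 2/3 ✓ · (0,3)B 1/2 ✓ · (0,4)A 0/3 ✗ · (0,5)B 1/2 ✓ · (0,6)B 1/1 ✓
Row 1: (1,0)B 2/2 ✓ · (1,2)B 1/2 ✓ · (1,4)B 1/2 ✓
Row 2: (2,0)B 2/3 ✓ · (2,1)B 2/3 ✓ · (2,2)A 1/4 ✗ · (2,3)A 1/2 ✓ · (2,4)B 3/4 ✓ · (2,5)B 2/2 ✓ · (2,6)B 2/2 ✓
Row 3: (3,0)A 0/2 ✗ · (3,1)B 2/4 ✓ · (3,2)B 1/3 ✓ · (3,4)B 2/2 ✓ · (3,6)B 1/2 ✓
Row 4: (4,1)A 1/2 ✓ · (4,2)A 3/4 ✓ · (4,3)A 1/3 ✓ · (4,4)B 1/2 ✓ · (4,6)A 0/1 ✗
Row 5: (5,0)A 0/1 ✗ · (5,2)A 1/3 ✓ · (5,3)B 1/3 ✓ · (5,5)A 0/0 ✓
Row 6: (6,0)B 0/1 ✗ · (6,2)B 1/2 ✓ · (6,3)B 3/3 ✓ · (6,4)B 1/1 ✓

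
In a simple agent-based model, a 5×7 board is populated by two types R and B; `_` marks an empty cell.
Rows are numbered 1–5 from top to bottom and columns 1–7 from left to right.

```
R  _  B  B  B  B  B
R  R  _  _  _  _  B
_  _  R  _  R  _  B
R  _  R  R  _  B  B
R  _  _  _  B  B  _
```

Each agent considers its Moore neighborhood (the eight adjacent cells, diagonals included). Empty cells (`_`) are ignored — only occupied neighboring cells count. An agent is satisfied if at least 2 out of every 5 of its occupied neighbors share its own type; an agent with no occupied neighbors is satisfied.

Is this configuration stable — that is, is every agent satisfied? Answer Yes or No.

(1,1)R 2/2 satisfied
(1,3)B 1/2 satisfied
(1,4)B 2/2 satisfied
(1,5)B 2/2 satisfied
(1,6)B 3/3 satisfied
(1,7)B 2/2 satisfied
(2,1)R 2/2 satisfied
(2,2)R 3/4 satisfied
(2,7)B 3/3 satisfied
(3,3)R 3/3 satisfied
(3,5)R 1/2 satisfied
(3,7)B 3/3 satisfied
(4,1)R 1/1 satisfied
(4,3)R 2/2 satisfied
(4,4)R 3/4 satisfied
(4,6)B 4/5 satisfied
(4,7)B 3/3 satisfied
(5,1)R 1/1 satisfied
(5,5)B 2/3 satisfied
(5,6)B 3/3 satisfied
All meet the threshold, so the configuration is stable.

Yes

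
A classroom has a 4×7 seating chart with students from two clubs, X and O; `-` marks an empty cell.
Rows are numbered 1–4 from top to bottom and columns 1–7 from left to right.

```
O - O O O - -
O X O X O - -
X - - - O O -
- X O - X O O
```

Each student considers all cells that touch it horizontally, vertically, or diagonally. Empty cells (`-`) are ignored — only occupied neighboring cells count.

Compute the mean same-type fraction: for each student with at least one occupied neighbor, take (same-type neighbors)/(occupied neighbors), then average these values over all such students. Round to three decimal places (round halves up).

Row 1: (1,1)O 1/2 · (1,3)O 2/4 · (1,4)O 4/5 · (1,5)O 2/3
Row 2: (2,1)O 1/3 · (2,2)X 1/5 · (2,3)O 2/4 · (2,4)X 0/6 · (2,5)O 4/5
Row 3: (3,1)X 2/3 · (3,5)O 3/5 · (3,6)O 4/5
Row 4: (4,2)X 1/2 · (4,3)O 0/1 · (4,5)X 0/3 · (4,6)O 3/4 · (4,7)O 2/2
Sum over 17 students: 1/2 + 2/4 + 4/5 + 2/3 + 1/3 + 1/5 + 2/4 + 0/6 + 4/5 + 2/3 + 3/5 + 4/5 + 1/2 + 0/1 + 0/3 + 3/4 + 2/2 = 517/60; mean = 517/60 ÷ 17 = 517/1020 = 0.506862… → 0.507.

0.507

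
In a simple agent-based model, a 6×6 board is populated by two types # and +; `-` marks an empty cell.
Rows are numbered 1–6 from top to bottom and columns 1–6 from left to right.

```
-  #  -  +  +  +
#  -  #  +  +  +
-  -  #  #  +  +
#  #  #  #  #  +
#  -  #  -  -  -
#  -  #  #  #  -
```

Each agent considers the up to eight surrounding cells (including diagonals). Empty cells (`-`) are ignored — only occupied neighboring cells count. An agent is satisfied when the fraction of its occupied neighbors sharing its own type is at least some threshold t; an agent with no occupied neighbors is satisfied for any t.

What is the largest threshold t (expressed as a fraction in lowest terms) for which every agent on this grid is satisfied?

(1,2)# 2/2
(1,4)+ 3/4
(1,5)+ 5/5
(1,6)+ 3/3
(2,1)# 1/1
(2,3)# 3/5
(2,4)+ 4/7
(2,5)+ 7/8
(2,6)+ 5/5
(3,3)# 5/6
(3,4)# 5/8
(3,5)+ 5/8
(3,6)+ 4/5
(4,1)# 2/2
(4,2)# 5/5
(4,3)# 5/5
(4,4)# 5/6
(4,5)# 2/5
(4,6)+ 2/3
(5,1)# 3/3
(5,3)# 5/5
(6,1)# 1/1
(6,3)# 2/2
(6,4)# 3/3
(6,5)# 1/1
The smallest same-type fraction is 2/5 at (4,5), which reduces to 2/5. Any threshold above that leaves this agent unsatisfied.

2/5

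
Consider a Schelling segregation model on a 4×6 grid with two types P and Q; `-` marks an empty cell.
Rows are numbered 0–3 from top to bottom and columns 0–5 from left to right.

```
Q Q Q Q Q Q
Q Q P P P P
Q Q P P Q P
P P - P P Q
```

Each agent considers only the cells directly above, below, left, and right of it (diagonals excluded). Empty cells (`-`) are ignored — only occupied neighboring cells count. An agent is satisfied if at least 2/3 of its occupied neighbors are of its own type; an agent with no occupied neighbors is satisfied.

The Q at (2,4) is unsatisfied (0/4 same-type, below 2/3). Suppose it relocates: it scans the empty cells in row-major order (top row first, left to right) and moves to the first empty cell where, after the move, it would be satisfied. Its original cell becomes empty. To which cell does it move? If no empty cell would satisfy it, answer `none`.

none

Vacating (2,4). Empty cells in order:
  (3,2): 0/3 same-type → still unsatisfied.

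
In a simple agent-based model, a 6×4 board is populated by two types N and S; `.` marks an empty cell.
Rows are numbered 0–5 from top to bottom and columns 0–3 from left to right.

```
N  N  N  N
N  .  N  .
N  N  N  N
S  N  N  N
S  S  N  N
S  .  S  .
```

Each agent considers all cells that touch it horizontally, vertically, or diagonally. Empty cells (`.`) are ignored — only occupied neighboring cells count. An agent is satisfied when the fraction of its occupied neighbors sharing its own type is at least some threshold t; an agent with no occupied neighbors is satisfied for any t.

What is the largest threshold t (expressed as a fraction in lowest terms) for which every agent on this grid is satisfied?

Row 0: (0,0)N 2/2 · (0,1)N 4/4 · (0,2)N 3/3 · (0,3)N 2/2
Row 1: (1,0)N 4/4 · (1,2)N 6/6
Row 2: (2,0)N 3/4 · (2,1)N 6/7 · (2,2)N 6/6 · (2,3)N 4/4
Row 3: (3,0)S 2/5 · (3,1)N 5/8 · (3,2)N 7/8 · (3,3)N 5/5
Row 4: (4,0)S 3/4 · (4,1)S 4/7 · (4,2)N 4/6 · (4,3)N 3/4
Row 5: (5,0)S 2/2 · (5,2)S 1/3
The smallest same-type fraction is 1/3 at (5,2), which reduces to 1/3. Any threshold above that leaves this agent unsatisfied.

1/3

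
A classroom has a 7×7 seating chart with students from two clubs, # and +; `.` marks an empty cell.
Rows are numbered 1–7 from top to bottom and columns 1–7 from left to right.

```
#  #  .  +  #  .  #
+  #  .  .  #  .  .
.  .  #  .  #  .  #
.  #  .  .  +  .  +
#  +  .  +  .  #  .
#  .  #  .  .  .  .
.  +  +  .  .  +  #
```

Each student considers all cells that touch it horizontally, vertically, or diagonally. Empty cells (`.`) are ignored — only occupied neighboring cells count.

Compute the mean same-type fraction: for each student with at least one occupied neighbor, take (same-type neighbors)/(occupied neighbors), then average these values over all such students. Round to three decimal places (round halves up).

(1,1)# 2/3
(1,2)# 2/3
(1,4)+ 0/2
(1,5)# 1/2
(1,7)# — no occupied neighbors
(2,1)+ 0/3
(2,2)# 3/4
(2,5)# 2/3
(3,3)# 2/2
(3,5)# 1/2
(3,7)# 0/1
(4,2)# 2/3
(4,5)+ 1/3
(4,7)+ 0/2
(5,1)# 2/3
(5,2)+ 0/4
(5,4)+ 1/2
(5,6)# 0/2
(6,1)# 1/3
(6,3)# 0/4
(7,2)+ 1/3
(7,3)+ 1/2
(7,6)+ 0/1
(7,7)# 0/1
Sum over 23 students: 2/3 + 2/3 + 0/2 + 1/2 + 0/3 + 3/4 + 2/3 + 2/2 + 1/2 + 0/1 + 2/3 + 1/3 + 0/2 + 2/3 + 0/4 + 1/2 + 0/2 + 1/3 + 0/4 + 1/3 + 1/2 + 0/1 + 0/1 = 97/12; mean = 97/12 ÷ 23 = 97/276 = 0.351449… → 0.351.

0.351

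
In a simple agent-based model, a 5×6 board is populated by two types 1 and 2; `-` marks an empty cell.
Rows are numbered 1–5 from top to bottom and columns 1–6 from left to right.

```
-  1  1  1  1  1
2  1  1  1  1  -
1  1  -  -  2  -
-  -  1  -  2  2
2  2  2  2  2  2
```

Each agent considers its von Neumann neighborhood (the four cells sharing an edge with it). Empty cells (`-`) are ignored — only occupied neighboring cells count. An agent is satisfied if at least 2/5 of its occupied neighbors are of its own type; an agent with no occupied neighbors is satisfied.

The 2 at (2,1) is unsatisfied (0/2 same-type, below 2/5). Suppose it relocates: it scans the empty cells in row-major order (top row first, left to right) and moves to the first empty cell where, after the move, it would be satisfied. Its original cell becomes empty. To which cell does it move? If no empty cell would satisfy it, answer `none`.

Vacating (2,1). Empty cells in order:
  (1,1): 0/1 same-type → still unsatisfied.
  (2,6): 0/2 same-type → still unsatisfied.
  (3,3): 0/3 same-type → still unsatisfied.
  (3,4): 1/2 same-type → satisfied — stop here.

(3,4)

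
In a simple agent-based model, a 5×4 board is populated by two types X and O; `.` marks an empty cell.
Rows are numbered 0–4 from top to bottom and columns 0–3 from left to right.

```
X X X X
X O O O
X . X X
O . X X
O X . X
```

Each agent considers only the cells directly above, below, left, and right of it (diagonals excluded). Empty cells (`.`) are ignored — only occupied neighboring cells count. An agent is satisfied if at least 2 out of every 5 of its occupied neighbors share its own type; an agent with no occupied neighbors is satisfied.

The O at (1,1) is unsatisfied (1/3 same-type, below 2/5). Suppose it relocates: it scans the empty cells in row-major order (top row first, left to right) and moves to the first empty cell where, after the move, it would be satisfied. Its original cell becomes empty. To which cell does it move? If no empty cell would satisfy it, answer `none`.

none

Vacating (1,1). Empty cells in order:
  (2,1): 0/2 same-type → still unsatisfied.
  (3,1): 1/3 same-type → still unsatisfied.
  (4,2): 0/3 same-type → still unsatisfied.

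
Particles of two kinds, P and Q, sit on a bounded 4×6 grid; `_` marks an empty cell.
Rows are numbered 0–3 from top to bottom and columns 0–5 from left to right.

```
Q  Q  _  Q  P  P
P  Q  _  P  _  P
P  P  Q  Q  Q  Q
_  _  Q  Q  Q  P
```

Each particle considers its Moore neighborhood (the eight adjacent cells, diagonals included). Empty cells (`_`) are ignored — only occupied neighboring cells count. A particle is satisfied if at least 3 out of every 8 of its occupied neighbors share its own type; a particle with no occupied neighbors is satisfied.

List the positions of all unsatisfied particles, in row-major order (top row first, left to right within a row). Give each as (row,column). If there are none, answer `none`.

(0,3), (1,3), (3,5)

Row 0: (0,0)Q 2/3 satisfied · (0,1)Q 2/3 satisfied · (0,3)Q 0/2 not · (0,4)P 3/4 satisfied · (0,5)P 2/2 satisfied
Row 1: (1,0)P 2/5 satisfied · (1,1)Q 3/6 satisfied · (1,3)P 1/5 not · (1,5)P 2/4 satisfied
Row 2: (2,0)P 2/3 satisfied · (2,1)P 2/5 satisfied · (2,2)Q 4/6 satisfied · (2,3)Q 5/6 satisfied · (2,4)Q 4/7 satisfied · (2,5)Q 2/4 satisfied
Row 3: (3,2)Q 3/4 satisfied · (3,3)Q 5/5 satisfied · (3,4)Q 4/5 satisfied · (3,5)P 0/3 not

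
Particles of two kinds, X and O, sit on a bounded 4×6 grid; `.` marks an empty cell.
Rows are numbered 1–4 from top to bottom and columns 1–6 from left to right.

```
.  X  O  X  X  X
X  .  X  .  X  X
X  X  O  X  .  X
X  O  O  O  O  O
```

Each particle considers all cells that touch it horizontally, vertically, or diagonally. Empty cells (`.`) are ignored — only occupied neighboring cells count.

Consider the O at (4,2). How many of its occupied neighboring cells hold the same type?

Occupied neighbors of (4,2): (3,1)=X, (3,2)=X, (3,3)=O, (4,1)=X, (4,3)=O.
Same type (O): 2 of 5.

2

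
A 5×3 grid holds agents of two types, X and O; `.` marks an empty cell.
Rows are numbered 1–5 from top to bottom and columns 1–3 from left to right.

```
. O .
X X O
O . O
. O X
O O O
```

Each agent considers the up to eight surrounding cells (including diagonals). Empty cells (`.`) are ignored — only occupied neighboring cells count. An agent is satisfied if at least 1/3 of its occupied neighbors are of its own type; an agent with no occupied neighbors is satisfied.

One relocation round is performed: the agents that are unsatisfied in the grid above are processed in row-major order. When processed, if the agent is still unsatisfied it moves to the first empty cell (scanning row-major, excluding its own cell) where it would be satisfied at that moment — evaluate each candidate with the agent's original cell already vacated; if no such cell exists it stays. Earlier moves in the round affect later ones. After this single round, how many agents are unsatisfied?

1

Initially unsatisfied (in order): (2,2), (4,3).
  (2,2) → (1,1).
  (4,3) → (2,2).
Resulting grid:
X O .
X X O
O . O
. O .
O O O
Unsatisfied now: (1,2).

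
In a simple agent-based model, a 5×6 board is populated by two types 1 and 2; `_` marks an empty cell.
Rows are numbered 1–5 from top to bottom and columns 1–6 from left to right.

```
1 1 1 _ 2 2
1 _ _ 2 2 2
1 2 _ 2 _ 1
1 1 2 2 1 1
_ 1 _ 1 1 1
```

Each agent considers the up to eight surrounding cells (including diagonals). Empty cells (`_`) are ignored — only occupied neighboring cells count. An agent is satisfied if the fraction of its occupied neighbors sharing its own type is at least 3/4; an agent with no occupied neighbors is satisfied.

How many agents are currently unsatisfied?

(1,1)1 2/2 satisfied
(1,2)1 3/3 satisfied
(1,3)1 1/2 not
(1,5)2 4/4 satisfied
(1,6)2 3/3 satisfied
(2,1)1 3/4 satisfied
(2,4)2 3/4 satisfied
(2,5)2 5/6 satisfied
(2,6)2 3/4 satisfied
(3,1)1 3/4 satisfied
(3,2)2 1/5 not
(3,4)2 4/5 satisfied
(3,6)1 2/4 not
(4,1)1 3/4 satisfied
(4,2)1 3/5 not
(4,3)2 3/6 not
(4,4)2 2/5 not
(4,5)1 5/7 not
(4,6)1 4/4 satisfied
(5,2)1 2/3 not
(5,4)1 2/4 not
(5,5)1 4/5 satisfied
(5,6)1 3/3 satisfied
Unsatisfied: (1,3), (3,2), (3,6), (4,2), (4,3), (4,4), (4,5), (5,2), (5,4) — 9 in total.

9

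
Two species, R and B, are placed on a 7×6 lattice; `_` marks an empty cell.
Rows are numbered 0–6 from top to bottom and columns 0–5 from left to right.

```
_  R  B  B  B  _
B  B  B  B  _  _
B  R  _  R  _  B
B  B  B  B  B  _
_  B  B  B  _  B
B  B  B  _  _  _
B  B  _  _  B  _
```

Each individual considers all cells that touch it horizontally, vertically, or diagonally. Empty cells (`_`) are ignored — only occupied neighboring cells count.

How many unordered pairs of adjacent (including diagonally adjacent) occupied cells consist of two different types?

Scan each occupied cell's neighbors to the right and below (and the two forward diagonals) so each pair is counted once.
Row 0: R(0,1)–B(0,2)≠ R(0,1)–B(1,1)≠ R(0,1)–B(1,2)≠ R(0,1)–B(1,0)≠ B(0,2)–B(0,3)= B(0,2)–B(1,2)= B(0,2)–B(1,3)= B(0,2)–B(1,1)= B(0,3)–B(0,4)= B(0,3)–B(1,3)= B(0,3)–B(1,2)= B(0,4)–B(1,3)=  → 4/12 unlike.
Row 1: B(1,0)–B(1,1)= B(1,0)–B(2,0)= B(1,0)–R(2,1)≠ B(1,1)–B(1,2)= B(1,1)–R(2,1)≠ B(1,1)–B(2,0)= B(1,2)–B(1,3)= B(1,2)–R(2,3)≠ B(1,2)–R(2,1)≠ B(1,3)–R(2,3)≠  → 5/10 unlike.
Row 2: B(2,0)–R(2,1)≠ B(2,0)–B(3,0)= B(2,0)–B(3,1)= R(2,1)–B(3,1)≠ R(2,1)–B(3,2)≠ R(2,1)–B(3,0)≠ R(2,3)–B(3,3)≠ R(2,3)–B(3,4)≠ R(2,3)–B(3,2)≠ B(2,5)–B(3,4)=  → 7/10 unlike.
Row 3: B(3,0)–B(3,1)= B(3,0)–B(4,1)= B(3,1)–B(3,2)= B(3,1)–B(4,1)= B(3,1)–B(4,2)= B(3,2)–B(3,3)= B(3,2)–B(4,2)= B(3,2)–B(4,3)= B(3,2)–B(4,1)= B(3,3)–B(3,4)= B(3,3)–B(4,3)= B(3,3)–B(4,2)= B(3,4)–B(4,5)= B(3,4)–B(4,3)=  → 0/14 unlike.
Row 4: B(4,1)–B(4,2)= B(4,1)–B(5,1)= B(4,1)–B(5,2)= B(4,1)–B(5,0)= B(4,2)–B(4,3)= B(4,2)–B(5,2)= B(4,2)–B(5,1)= B(4,3)–B(5,2)=  → 0/8 unlike.
Row 5: B(5,0)–B(5,1)= B(5,0)–B(6,0)= B(5,0)–B(6,1)= B(5,1)–B(5,2)= B(5,1)–B(6,1)= B(5,1)–B(6,0)= B(5,2)–B(6,1)=  → 0/7 unlike.
Row 6: B(6,0)–B(6,1)=  → 0/1 unlike.
Total adjacent occupied pairs: 62; unlike-type pairs: 16.

16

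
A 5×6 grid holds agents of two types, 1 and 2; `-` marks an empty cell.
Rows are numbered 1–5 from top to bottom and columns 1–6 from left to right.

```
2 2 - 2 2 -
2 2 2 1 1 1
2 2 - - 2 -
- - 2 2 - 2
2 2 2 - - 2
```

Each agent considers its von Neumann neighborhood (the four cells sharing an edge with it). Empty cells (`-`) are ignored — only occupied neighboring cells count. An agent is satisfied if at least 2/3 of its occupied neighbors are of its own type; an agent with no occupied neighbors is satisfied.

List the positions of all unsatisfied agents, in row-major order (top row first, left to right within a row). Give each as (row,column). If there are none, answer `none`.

(1,4), (1,5), (2,3), (2,4), (2,5), (3,5)

(1,1)2 2/2 satisfied
(1,2)2 2/2 satisfied
(1,4)2 1/2 not
(1,5)2 1/2 not
(2,1)2 3/3 satisfied
(2,2)2 4/4 satisfied
(2,3)2 1/2 not
(2,4)1 1/3 not
(2,5)1 2/4 not
(2,6)1 1/1 satisfied
(3,1)2 2/2 satisfied
(3,2)2 2/2 satisfied
(3,5)2 0/1 not
(4,3)2 2/2 satisfied
(4,4)2 1/1 satisfied
(4,6)2 1/1 satisfied
(5,1)2 1/1 satisfied
(5,2)2 2/2 satisfied
(5,3)2 2/2 satisfied
(5,6)2 1/1 satisfied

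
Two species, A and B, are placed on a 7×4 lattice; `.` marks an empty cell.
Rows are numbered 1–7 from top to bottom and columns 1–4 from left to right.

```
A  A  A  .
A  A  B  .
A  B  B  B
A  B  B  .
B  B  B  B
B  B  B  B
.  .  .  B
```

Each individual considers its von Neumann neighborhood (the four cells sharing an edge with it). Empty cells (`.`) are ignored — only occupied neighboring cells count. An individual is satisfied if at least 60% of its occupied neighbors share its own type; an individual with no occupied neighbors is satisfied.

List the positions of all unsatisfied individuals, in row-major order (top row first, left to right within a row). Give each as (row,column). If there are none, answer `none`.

Row 1: (1,1)A 2/2 ✓ · (1,2)A 3/3 ✓ · (1,3)A 1/2 ✗
Row 2: (2,1)A 3/3 ✓ · (2,2)A 2/4 ✗ · (2,3)B 1/3 ✗
Row 3: (3,1)A 2/3 ✓ · (3,2)B 2/4 ✗ · (3,3)B 4/4 ✓ · (3,4)B 1/1 ✓
Row 4: (4,1)A 1/3 ✗ · (4,2)B 3/4 ✓ · (4,3)B 3/3 ✓
Row 5: (5,1)B 2/3 ✓ · (5,2)B 4/4 ✓ · (5,3)B 4/4 ✓ · (5,4)B 2/2 ✓
Row 6: (6,1)B 2/2 ✓ · (6,2)B 3/3 ✓ · (6,3)B 3/3 ✓ · (6,4)B 3/3 ✓
Row 7: (7,4)B 1/1 ✓

(1,3), (2,2), (2,3), (3,2), (4,1)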